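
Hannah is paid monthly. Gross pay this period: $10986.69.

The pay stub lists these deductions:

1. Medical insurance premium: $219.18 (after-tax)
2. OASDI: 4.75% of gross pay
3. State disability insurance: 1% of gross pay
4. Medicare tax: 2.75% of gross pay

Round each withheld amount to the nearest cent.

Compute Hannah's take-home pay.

$9833.64

OASDI: $10986.69 × 0.0475 = $521.87
Medicare tax: $10986.69 × 0.0275 = $302.13
State disability insurance: $10986.69 × 0.01 = $109.87
Medical insurance premium: $219.18
Total deductions = $521.87 + $302.13 + $109.87 + $219.18 = $1153.05
Net pay = $10986.69 − $1153.05 = $9833.64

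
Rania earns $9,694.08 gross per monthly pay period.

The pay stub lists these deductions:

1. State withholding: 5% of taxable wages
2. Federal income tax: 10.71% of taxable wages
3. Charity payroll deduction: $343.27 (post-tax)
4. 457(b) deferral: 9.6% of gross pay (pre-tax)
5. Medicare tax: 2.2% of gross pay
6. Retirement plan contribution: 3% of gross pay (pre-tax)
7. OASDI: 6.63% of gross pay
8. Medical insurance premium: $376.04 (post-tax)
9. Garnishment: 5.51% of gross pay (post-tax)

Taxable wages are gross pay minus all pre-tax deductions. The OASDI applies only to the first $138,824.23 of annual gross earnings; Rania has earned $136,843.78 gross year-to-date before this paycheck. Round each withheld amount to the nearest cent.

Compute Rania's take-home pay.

$5,543.56

Retirement plan contribution: $9,694.08 × 0.03 = $290.82
457(b) deferral: $9,694.08 × 0.096 = $930.63
Pre-tax total = $290.82 + $930.63 = $1,221.45
Taxable wages = $9,694.08 − $1,221.45 = $8,472.63
Federal income tax: $8,472.63 × 0.1071 = $907.42
State withholding: $8,472.63 × 0.05 = $423.63
Medicare tax: $9,694.08 × 0.022 = $213.27
OASDI: only $138,824.23 − $136,843.78 = $1,980.45 of this check is subject → $1,980.45 × 0.0663 = $131.30
Garnishment: $9,694.08 × 0.0551 = $534.14
Charity payroll deduction: $343.27
Medical insurance premium: $376.04
Total deductions = $290.82 + $930.63 + $907.42 + $423.63 + $213.27 + $131.30 + $534.14 + $343.27 + $376.04 = $4,150.52
Net pay = $9,694.08 − $4,150.52 = $5,543.56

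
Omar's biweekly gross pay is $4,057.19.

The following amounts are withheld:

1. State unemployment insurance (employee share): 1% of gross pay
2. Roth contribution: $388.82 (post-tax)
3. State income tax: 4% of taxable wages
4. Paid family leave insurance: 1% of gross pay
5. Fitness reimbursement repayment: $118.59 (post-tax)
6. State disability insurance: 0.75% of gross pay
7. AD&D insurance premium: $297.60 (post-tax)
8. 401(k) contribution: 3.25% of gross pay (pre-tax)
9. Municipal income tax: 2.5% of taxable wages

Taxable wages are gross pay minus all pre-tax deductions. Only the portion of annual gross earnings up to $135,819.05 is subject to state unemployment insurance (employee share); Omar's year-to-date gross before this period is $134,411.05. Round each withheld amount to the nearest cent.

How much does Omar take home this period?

$2,780.10

401(k) contribution: $4,057.19 × 0.0325 = $131.86
Taxable wages = $4,057.19 − $131.86 = $3,925.33
Municipal income tax: $3,925.33 × 0.025 = $98.13
State income tax: $3,925.33 × 0.04 = $157.01
State disability insurance: $4,057.19 × 0.0075 = $30.43
State unemployment insurance (employee share): only $135,819.05 − $134,411.05 = $1,408.00 of this check is subject → $1,408.00 × 0.01 = $14.08
Paid family leave insurance: $4,057.19 × 0.01 = $40.57
Roth contribution: $388.82
Fitness reimbursement repayment: $118.59
AD&D insurance premium: $297.60
Total deductions = $131.86 + $98.13 + $157.01 + $30.43 + $14.08 + $40.57 + $388.82 + $118.59 + $297.60 = $1,277.09
Net pay = $4,057.19 − $1,277.09 = $2,780.10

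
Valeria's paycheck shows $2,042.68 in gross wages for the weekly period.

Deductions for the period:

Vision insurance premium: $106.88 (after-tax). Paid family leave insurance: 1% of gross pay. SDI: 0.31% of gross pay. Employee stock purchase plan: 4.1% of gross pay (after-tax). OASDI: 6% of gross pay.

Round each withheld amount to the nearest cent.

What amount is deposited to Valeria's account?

OASDI: $2,042.68 × 0.06 = $122.56
SDI: $2,042.68 × 0.0031 = $6.33
Paid family leave insurance: $2,042.68 × 0.01 = $20.43
Employee stock purchase plan: $2,042.68 × 0.041 = $83.75
Vision insurance premium: $106.88
Total deductions = $122.56 + $6.33 + $20.43 + $83.75 + $106.88 = $339.95
Net pay = $2,042.68 − $339.95 = $1,702.73

$1,702.73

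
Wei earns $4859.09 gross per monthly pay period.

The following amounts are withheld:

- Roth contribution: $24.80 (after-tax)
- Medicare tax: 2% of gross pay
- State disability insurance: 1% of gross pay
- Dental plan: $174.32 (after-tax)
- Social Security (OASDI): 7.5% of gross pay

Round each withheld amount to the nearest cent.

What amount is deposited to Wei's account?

Medicare tax: $4859.09 × 0.02 = $97.18
Social Security (OASDI): $4859.09 × 0.075 = $364.43
State disability insurance: $4859.09 × 0.01 = $48.59
Roth contribution: $24.80
Dental plan: $174.32
Total deductions = $97.18 + $364.43 + $48.59 + $24.80 + $174.32 = $709.32
Net pay = $4859.09 − $709.32 = $4149.77

$4149.77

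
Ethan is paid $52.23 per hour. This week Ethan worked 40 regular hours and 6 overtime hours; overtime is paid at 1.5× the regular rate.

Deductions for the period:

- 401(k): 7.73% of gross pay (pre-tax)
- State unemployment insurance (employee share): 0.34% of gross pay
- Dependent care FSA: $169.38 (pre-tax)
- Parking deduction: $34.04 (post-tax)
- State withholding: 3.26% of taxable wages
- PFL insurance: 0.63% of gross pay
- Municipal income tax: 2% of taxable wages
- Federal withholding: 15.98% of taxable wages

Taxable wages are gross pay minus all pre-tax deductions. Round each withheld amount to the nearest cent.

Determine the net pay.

$1,667.61

Regular pay: 40 × $52.23 = $2,089.20
Overtime pay: 6 × $52.23 × 1.5 = $470.07
Gross pay = $2,089.20 + $470.07 = $2,559.27
Dependent care FSA: $169.38
401(k): $2,559.27 × 0.0773 = $197.83
Pre-tax total = $169.38 + $197.83 = $367.21
Taxable wages = $2,559.27 − $367.21 = $2,192.06
Municipal income tax: $2,192.06 × 0.02 = $43.84
State withholding: $2,192.06 × 0.0326 = $71.46
Federal withholding: $2,192.06 × 0.1598 = $350.29
PFL insurance: $2,559.27 × 0.0063 = $16.12
State unemployment insurance (employee share): $2,559.27 × 0.0034 = $8.70
Parking deduction: $34.04
Total deductions = $169.38 + $197.83 + $43.84 + $71.46 + $350.29 + $16.12 + $8.70 + $34.04 = $891.66
Net pay = $2,559.27 − $891.66 = $1,667.61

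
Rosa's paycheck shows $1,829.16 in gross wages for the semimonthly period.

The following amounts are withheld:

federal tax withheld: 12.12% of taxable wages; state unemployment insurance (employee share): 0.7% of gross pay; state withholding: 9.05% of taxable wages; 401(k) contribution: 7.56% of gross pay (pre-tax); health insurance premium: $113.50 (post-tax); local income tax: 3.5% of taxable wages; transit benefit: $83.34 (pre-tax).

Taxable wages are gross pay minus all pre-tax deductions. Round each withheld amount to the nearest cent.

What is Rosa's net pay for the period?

Transit benefit: $83.34
401(k) contribution: $1,829.16 × 0.0756 = $138.28
Pre-tax total = $83.34 + $138.28 = $221.62
Taxable wages = $1,829.16 − $221.62 = $1,607.54
Federal tax withheld: $1,607.54 × 0.1212 = $194.83
Local income tax: $1,607.54 × 0.035 = $56.26
State withholding: $1,607.54 × 0.0905 = $145.48
State unemployment insurance (employee share): $1,829.16 × 0.007 = $12.80
Health insurance premium: $113.50
Total deductions = $83.34 + $138.28 + $194.83 + $56.26 + $145.48 + $12.80 + $113.50 = $744.49
Net pay = $1,829.16 − $744.49 = $1,084.67

$1,084.67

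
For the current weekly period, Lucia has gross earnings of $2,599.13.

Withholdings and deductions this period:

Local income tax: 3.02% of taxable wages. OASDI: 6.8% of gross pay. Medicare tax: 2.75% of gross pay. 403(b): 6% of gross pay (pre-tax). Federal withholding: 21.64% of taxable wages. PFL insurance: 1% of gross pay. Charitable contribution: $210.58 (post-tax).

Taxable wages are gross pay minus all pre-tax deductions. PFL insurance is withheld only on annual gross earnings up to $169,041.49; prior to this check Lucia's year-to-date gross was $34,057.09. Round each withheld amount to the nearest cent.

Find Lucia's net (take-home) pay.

$1,355.91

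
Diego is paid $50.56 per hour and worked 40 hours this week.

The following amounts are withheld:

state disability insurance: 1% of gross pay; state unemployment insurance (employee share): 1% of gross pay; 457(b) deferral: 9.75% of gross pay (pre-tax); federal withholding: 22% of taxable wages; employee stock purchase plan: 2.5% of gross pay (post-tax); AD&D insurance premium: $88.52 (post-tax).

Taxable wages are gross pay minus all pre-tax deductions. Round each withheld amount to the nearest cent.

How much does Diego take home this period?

Gross pay: 40 × $50.56 = $2,022.40
457(b) deferral: $2,022.40 × 0.0975 = $197.18
Taxable wages = $2,022.40 − $197.18 = $1,825.22
Federal withholding: $1,825.22 × 0.22 = $401.55
State disability insurance: $2,022.40 × 0.01 = $20.22
State unemployment insurance (employee share): $2,022.40 × 0.01 = $20.22
Employee stock purchase plan: $2,022.40 × 0.025 = $50.56
AD&D insurance premium: $88.52
Total deductions = $197.18 + $401.55 + $20.22 + $20.22 + $50.56 + $88.52 = $778.25
Net pay = $2,022.40 − $778.25 = $1,244.15

$1,244.15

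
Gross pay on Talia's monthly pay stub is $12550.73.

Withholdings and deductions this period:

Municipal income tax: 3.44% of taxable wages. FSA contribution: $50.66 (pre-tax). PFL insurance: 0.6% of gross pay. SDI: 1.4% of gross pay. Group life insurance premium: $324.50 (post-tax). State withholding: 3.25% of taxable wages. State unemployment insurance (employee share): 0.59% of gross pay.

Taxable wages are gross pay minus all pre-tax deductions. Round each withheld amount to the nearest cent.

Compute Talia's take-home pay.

FSA contribution: $50.66
Taxable wages = $12550.73 − $50.66 = $12500.07
State withholding: $12500.07 × 0.0325 = $406.25
Municipal income tax: $12500.07 × 0.0344 = $430.00
PFL insurance: $12550.73 × 0.006 = $75.30
SDI: $12550.73 × 0.014 = $175.71
State unemployment insurance (employee share): $12550.73 × 0.0059 = $74.05
Group life insurance premium: $324.50
Total deductions = $50.66 + $406.25 + $430.00 + $75.30 + $175.71 + $74.05 + $324.50 = $1536.47
Net pay = $12550.73 − $1536.47 = $11014.26

$11014.26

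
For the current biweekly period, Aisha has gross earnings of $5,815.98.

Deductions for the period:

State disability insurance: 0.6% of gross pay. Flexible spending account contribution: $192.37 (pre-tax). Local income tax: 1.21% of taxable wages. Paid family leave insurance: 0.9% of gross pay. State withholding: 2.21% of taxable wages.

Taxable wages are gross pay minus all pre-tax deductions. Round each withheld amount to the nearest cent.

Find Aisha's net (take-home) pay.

$5,344.04

Flexible spending account contribution: $192.37
Taxable wages = $5,815.98 − $192.37 = $5,623.61
State withholding: $5,623.61 × 0.0221 = $124.28
Local income tax: $5,623.61 × 0.0121 = $68.05
State disability insurance: $5,815.98 × 0.006 = $34.90
Paid family leave insurance: $5,815.98 × 0.009 = $52.34
Total deductions = $192.37 + $124.28 + $68.05 + $34.90 + $52.34 = $471.94
Net pay = $5,815.98 − $471.94 = $5,344.04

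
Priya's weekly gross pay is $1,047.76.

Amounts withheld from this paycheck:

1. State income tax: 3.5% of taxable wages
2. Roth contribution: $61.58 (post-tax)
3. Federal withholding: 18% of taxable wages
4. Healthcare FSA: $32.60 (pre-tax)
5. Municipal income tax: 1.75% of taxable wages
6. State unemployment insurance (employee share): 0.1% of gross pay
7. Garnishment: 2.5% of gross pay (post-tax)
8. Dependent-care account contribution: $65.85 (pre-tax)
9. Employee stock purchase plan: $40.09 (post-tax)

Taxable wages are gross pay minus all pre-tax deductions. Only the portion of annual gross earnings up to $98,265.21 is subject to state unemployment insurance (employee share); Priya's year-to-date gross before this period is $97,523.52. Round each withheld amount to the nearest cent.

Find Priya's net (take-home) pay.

Dependent-care account contribution: $65.85
Healthcare FSA: $32.60
Pre-tax total = $65.85 + $32.60 = $98.45
Taxable wages = $1,047.76 − $98.45 = $949.31
Federal withholding: $949.31 × 0.18 = $170.88
Municipal income tax: $949.31 × 0.0175 = $16.61
State income tax: $949.31 × 0.035 = $33.23
State unemployment insurance (employee share): only $98,265.21 − $97,523.52 = $741.69 of this check is subject → $741.69 × 0.001 = $0.74
Employee stock purchase plan: $40.09
Roth contribution: $61.58
Garnishment: $1,047.76 × 0.025 = $26.19
Total deductions = $65.85 + $32.60 + $170.88 + $16.61 + $33.23 + $0.74 + $40.09 + $61.58 + $26.19 = $447.77
Net pay = $1,047.76 − $447.77 = $599.99

$599.99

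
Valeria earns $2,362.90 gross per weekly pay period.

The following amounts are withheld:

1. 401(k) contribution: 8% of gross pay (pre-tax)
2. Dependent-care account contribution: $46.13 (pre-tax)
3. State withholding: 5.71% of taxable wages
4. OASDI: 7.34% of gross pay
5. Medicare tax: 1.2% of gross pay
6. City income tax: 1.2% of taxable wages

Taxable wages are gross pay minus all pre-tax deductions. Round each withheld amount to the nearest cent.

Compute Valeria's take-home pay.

$1,778.93

401(k) contribution: $2,362.90 × 0.08 = $189.03
Dependent-care account contribution: $46.13
Pre-tax total = $189.03 + $46.13 = $235.16
Taxable wages = $2,362.90 − $235.16 = $2,127.74
City income tax: $2,127.74 × 0.012 = $25.53
State withholding: $2,127.74 × 0.0571 = $121.49
OASDI: $2,362.90 × 0.0734 = $173.44
Medicare tax: $2,362.90 × 0.012 = $28.35
Total deductions = $189.03 + $46.13 + $25.53 + $121.49 + $173.44 + $28.35 = $583.97
Net pay = $2,362.90 − $583.97 = $1,778.93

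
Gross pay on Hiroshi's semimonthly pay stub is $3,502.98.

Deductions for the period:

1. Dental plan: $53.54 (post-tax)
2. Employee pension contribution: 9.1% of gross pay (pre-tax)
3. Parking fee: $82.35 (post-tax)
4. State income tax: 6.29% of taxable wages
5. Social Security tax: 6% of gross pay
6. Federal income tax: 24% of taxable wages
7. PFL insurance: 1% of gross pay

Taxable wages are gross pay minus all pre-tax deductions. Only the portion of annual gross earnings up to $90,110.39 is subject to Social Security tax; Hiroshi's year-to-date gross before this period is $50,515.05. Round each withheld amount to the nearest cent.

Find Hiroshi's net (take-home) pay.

Employee pension contribution: $3,502.98 × 0.091 = $318.77
Taxable wages = $3,502.98 − $318.77 = $3,184.21
Federal income tax: $3,184.21 × 0.24 = $764.21
State income tax: $3,184.21 × 0.0629 = $200.29
Social Security tax: cap not yet reached, full $3,502.98 is subject → $3,502.98 × 0.06 = $210.18
PFL insurance: $3,502.98 × 0.01 = $35.03
Parking fee: $82.35
Dental plan: $53.54
Total deductions = $318.77 + $764.21 + $200.29 + $210.18 + $35.03 + $82.35 + $53.54 = $1,664.37
Net pay = $3,502.98 − $1,664.37 = $1,838.61

$1,838.61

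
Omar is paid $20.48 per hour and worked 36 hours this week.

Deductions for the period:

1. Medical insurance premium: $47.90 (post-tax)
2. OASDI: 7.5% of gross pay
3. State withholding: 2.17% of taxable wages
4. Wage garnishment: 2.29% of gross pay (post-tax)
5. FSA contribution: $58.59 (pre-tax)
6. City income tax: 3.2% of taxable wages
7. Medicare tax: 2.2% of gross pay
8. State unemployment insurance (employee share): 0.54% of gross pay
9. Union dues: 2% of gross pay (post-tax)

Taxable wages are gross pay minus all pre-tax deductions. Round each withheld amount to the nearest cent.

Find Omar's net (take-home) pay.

$487.21

Gross pay: 36 × $20.48 = $737.28
FSA contribution: $58.59
Taxable wages = $737.28 − $58.59 = $678.69
City income tax: $678.69 × 0.032 = $21.72
State withholding: $678.69 × 0.0217 = $14.73
State unemployment insurance (employee share): $737.28 × 0.0054 = $3.98
OASDI: $737.28 × 0.075 = $55.30
Medicare tax: $737.28 × 0.022 = $16.22
Medical insurance premium: $47.90
Wage garnishment: $737.28 × 0.0229 = $16.88
Union dues: $737.28 × 0.02 = $14.75
Total deductions = $58.59 + $21.72 + $14.73 + $3.98 + $55.30 + $16.22 + $47.90 + $16.88 + $14.75 = $250.07
Net pay = $737.28 − $250.07 = $487.21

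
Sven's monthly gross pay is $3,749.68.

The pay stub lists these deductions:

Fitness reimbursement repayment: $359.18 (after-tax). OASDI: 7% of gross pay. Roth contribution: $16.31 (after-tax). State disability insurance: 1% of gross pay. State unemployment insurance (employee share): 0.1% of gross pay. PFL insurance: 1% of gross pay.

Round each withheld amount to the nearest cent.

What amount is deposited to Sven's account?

PFL insurance: $3,749.68 × 0.01 = $37.50
OASDI: $3,749.68 × 0.07 = $262.48
State unemployment insurance (employee share): $3,749.68 × 0.001 = $3.75
State disability insurance: $3,749.68 × 0.01 = $37.50
Roth contribution: $16.31
Fitness reimbursement repayment: $359.18
Total deductions = $37.50 + $262.48 + $3.75 + $37.50 + $16.31 + $359.18 = $716.72
Net pay = $3,749.68 − $716.72 = $3,032.96

$3,032.96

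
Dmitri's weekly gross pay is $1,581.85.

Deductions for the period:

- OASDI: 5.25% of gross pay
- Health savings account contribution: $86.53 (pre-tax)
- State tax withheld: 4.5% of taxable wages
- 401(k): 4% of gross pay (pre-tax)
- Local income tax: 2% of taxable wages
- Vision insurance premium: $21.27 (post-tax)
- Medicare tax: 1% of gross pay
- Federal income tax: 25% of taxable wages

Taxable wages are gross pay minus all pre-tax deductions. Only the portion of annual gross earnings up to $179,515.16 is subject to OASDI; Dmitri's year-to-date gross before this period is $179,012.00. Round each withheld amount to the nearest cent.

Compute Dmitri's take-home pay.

Health savings account contribution: $86.53
401(k): $1,581.85 × 0.04 = $63.27
Pre-tax total = $86.53 + $63.27 = $149.80
Taxable wages = $1,581.85 − $149.80 = $1,432.05
State tax withheld: $1,432.05 × 0.045 = $64.44
Federal income tax: $1,432.05 × 0.25 = $358.01
Local income tax: $1,432.05 × 0.02 = $28.64
Medicare tax: $1,581.85 × 0.01 = $15.82
OASDI: only $179,515.16 − $179,012.00 = $503.16 of this check is subject → $503.16 × 0.0525 = $26.42
Vision insurance premium: $21.27
Total deductions = $86.53 + $63.27 + $64.44 + $358.01 + $28.64 + $15.82 + $26.42 + $21.27 = $664.40
Net pay = $1,581.85 − $664.40 = $917.45

$917.45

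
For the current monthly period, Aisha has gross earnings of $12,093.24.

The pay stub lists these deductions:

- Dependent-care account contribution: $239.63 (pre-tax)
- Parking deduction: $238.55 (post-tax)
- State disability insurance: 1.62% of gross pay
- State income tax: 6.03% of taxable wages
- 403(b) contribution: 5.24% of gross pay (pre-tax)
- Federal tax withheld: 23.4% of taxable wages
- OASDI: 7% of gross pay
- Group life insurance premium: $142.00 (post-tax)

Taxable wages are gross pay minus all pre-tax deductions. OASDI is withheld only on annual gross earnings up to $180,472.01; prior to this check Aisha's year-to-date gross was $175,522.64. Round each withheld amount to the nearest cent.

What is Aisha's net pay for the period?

$6,994.98

Dependent-care account contribution: $239.63
403(b) contribution: $12,093.24 × 0.0524 = $633.69
Pre-tax total = $239.63 + $633.69 = $873.32
Taxable wages = $12,093.24 − $873.32 = $11,219.92
State income tax: $11,219.92 × 0.0603 = $676.56
Federal tax withheld: $11,219.92 × 0.234 = $2,625.46
OASDI: only $180,472.01 − $175,522.64 = $4,949.37 of this check is subject → $4,949.37 × 0.07 = $346.46
State disability insurance: $12,093.24 × 0.0162 = $195.91
Group life insurance premium: $142.00
Parking deduction: $238.55
Total deductions = $239.63 + $633.69 + $676.56 + $2,625.46 + $346.46 + $195.91 + $142.00 + $238.55 = $5,098.26
Net pay = $12,093.24 − $5,098.26 = $6,994.98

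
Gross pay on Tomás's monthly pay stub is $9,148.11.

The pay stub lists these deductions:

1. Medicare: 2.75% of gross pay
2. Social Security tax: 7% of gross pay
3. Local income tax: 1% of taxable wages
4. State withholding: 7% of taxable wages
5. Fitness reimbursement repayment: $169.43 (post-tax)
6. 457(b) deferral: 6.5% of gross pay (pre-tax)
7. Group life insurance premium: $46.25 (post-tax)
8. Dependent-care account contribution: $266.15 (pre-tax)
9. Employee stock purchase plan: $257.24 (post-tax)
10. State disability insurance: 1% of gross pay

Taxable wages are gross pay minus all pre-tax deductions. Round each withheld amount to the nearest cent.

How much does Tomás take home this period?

$6,168.01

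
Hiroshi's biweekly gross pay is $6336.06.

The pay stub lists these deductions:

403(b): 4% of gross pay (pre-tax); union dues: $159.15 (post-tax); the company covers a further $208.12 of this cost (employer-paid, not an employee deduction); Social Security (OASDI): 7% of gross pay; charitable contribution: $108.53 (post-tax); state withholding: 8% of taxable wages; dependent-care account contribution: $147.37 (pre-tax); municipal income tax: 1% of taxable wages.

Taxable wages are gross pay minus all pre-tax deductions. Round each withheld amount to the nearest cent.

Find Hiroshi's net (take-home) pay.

$4689.88

403(b): $6336.06 × 0.04 = $253.44
Dependent-care account contribution: $147.37
Pre-tax total = $253.44 + $147.37 = $400.81
Taxable wages = $6336.06 − $400.81 = $5935.25
State withholding: $5935.25 × 0.08 = $474.82
Municipal income tax: $5935.25 × 0.01 = $59.35
Social Security (OASDI): $6336.06 × 0.07 = $443.52
Union dues: $159.15
Charitable contribution: $108.53
(Employer's $208.12 toward union dues is not withheld from the employee.)
Total deductions = $253.44 + $147.37 + $474.82 + $59.35 + $443.52 + $159.15 + $108.53 = $1646.18
Net pay = $6336.06 − $1646.18 = $4689.88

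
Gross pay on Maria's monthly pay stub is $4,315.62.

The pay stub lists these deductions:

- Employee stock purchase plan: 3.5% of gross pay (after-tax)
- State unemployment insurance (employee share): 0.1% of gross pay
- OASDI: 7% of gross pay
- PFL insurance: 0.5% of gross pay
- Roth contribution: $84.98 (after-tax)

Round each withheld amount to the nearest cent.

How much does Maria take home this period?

State unemployment insurance (employee share): $4,315.62 × 0.001 = $4.32
OASDI: $4,315.62 × 0.07 = $302.09
PFL insurance: $4,315.62 × 0.005 = $21.58
Roth contribution: $84.98
Employee stock purchase plan: $4,315.62 × 0.035 = $151.05
Total deductions = $4.32 + $302.09 + $21.58 + $84.98 + $151.05 = $564.02
Net pay = $4,315.62 − $564.02 = $3,751.60

$3,751.60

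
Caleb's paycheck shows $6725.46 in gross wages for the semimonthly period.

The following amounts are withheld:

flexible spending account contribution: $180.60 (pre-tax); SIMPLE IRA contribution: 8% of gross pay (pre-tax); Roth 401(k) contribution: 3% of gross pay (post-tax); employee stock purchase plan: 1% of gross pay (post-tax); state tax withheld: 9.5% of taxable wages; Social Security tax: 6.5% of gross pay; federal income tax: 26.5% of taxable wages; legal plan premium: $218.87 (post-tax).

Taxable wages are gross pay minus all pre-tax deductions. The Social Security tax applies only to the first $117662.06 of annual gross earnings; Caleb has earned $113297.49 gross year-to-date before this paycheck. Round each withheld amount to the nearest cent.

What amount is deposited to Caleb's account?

SIMPLE IRA contribution: $6725.46 × 0.08 = $538.04
Flexible spending account contribution: $180.60
Pre-tax total = $538.04 + $180.60 = $718.64
Taxable wages = $6725.46 − $718.64 = $6006.82
Federal income tax: $6006.82 × 0.265 = $1591.81
State tax withheld: $6006.82 × 0.095 = $570.65
Social Security tax: only $117662.06 − $113297.49 = $4364.57 of this check is subject → $4364.57 × 0.065 = $283.70
Roth 401(k) contribution: $6725.46 × 0.03 = $201.76
Legal plan premium: $218.87
Employee stock purchase plan: $6725.46 × 0.01 = $67.25
Total deductions = $538.04 + $180.60 + $1591.81 + $570.65 + $283.70 + $201.76 + $218.87 + $67.25 = $3652.68
Net pay = $6725.46 − $3652.68 = $3072.78

$3072.78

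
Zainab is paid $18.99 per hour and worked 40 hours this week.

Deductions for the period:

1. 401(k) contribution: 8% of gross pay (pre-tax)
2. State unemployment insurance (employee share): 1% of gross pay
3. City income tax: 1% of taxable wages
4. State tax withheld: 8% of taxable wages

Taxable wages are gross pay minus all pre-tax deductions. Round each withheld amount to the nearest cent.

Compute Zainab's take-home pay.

$628.33

Gross pay: 40 × $18.99 = $759.60
401(k) contribution: $759.60 × 0.08 = $60.77
Taxable wages = $759.60 − $60.77 = $698.83
City income tax: $698.83 × 0.01 = $6.99
State tax withheld: $698.83 × 0.08 = $55.91
State unemployment insurance (employee share): $759.60 × 0.01 = $7.60
Total deductions = $60.77 + $6.99 + $55.91 + $7.60 = $131.27
Net pay = $759.60 − $131.27 = $628.33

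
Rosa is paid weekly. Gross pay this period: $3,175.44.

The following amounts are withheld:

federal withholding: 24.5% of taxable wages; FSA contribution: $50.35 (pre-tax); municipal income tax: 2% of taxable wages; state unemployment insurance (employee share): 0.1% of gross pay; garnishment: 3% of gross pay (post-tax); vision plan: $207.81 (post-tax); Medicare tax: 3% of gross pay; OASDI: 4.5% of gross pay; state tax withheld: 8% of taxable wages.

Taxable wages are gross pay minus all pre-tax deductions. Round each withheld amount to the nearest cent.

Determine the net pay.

FSA contribution: $50.35
Taxable wages = $3,175.44 − $50.35 = $3,125.09
State tax withheld: $3,125.09 × 0.08 = $250.01
Municipal income tax: $3,125.09 × 0.02 = $62.50
Federal withholding: $3,125.09 × 0.245 = $765.65
OASDI: $3,175.44 × 0.045 = $142.89
Medicare tax: $3,175.44 × 0.03 = $95.26
State unemployment insurance (employee share): $3,175.44 × 0.001 = $3.18
Garnishment: $3,175.44 × 0.03 = $95.26
Vision plan: $207.81
Total deductions = $50.35 + $250.01 + $62.50 + $765.65 + $142.89 + $95.26 + $3.18 + $95.26 + $207.81 = $1,672.91
Net pay = $3,175.44 − $1,672.91 = $1,502.53

$1,502.53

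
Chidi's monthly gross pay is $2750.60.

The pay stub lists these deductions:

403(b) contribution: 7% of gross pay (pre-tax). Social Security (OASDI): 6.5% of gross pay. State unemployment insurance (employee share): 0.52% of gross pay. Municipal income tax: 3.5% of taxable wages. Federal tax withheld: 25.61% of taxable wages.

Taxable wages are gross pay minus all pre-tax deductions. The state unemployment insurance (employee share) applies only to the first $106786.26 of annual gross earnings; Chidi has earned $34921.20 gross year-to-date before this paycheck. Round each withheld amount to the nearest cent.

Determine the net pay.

403(b) contribution: $2750.60 × 0.07 = $192.54
Taxable wages = $2750.60 − $192.54 = $2558.06
Federal tax withheld: $2558.06 × 0.2561 = $655.12
Municipal income tax: $2558.06 × 0.035 = $89.53
State unemployment insurance (employee share): cap not yet reached, full $2750.60 is subject → $2750.60 × 0.0052 = $14.30
Social Security (OASDI): $2750.60 × 0.065 = $178.79
Total deductions = $192.54 + $655.12 + $89.53 + $14.30 + $178.79 = $1130.28
Net pay = $2750.60 − $1130.28 = $1620.32

$1620.32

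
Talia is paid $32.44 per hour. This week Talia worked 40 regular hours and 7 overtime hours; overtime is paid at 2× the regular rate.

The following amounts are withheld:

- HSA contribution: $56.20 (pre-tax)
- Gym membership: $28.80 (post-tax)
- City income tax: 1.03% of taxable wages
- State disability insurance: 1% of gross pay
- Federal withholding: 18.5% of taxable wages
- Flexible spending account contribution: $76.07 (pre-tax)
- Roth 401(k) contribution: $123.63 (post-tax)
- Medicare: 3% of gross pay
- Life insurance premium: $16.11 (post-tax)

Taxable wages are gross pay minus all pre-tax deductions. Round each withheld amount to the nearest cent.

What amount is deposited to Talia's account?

$1064.59

Regular pay: 40 × $32.44 = $1297.60
Overtime pay: 7 × $32.44 × 2 = $454.16
Gross pay = $1297.60 + $454.16 = $1751.76
HSA contribution: $56.20
Flexible spending account contribution: $76.07
Pre-tax total = $56.20 + $76.07 = $132.27
Taxable wages = $1751.76 − $132.27 = $1619.49
City income tax: $1619.49 × 0.0103 = $16.68
Federal withholding: $1619.49 × 0.185 = $299.61
Medicare: $1751.76 × 0.03 = $52.55
State disability insurance: $1751.76 × 0.01 = $17.52
Life insurance premium: $16.11
Roth 401(k) contribution: $123.63
Gym membership: $28.80
Total deductions = $56.20 + $76.07 + $16.68 + $299.61 + $52.55 + $17.52 + $16.11 + $123.63 + $28.80 = $687.17
Net pay = $1751.76 − $687.17 = $1064.59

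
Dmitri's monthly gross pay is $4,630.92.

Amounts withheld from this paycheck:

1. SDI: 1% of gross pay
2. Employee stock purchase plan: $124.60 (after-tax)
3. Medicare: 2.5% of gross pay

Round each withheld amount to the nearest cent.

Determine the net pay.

Medicare: $4,630.92 × 0.025 = $115.77
SDI: $4,630.92 × 0.01 = $46.31
Employee stock purchase plan: $124.60
Total deductions = $115.77 + $46.31 + $124.60 = $286.68
Net pay = $4,630.92 − $286.68 = $4,344.24

$4,344.24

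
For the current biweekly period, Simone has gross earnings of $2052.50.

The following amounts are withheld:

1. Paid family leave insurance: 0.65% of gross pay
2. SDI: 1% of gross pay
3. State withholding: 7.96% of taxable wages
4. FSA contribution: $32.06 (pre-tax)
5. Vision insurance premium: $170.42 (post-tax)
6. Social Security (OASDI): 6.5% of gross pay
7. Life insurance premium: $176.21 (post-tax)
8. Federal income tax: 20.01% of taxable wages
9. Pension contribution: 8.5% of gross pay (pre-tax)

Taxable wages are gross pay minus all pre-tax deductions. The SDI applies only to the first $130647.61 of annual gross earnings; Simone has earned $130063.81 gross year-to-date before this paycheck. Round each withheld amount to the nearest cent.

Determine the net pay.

$830.44

FSA contribution: $32.06
Pension contribution: $2052.50 × 0.085 = $174.46
Pre-tax total = $32.06 + $174.46 = $206.52
Taxable wages = $2052.50 − $206.52 = $1845.98
Federal income tax: $1845.98 × 0.2001 = $369.38
State withholding: $1845.98 × 0.0796 = $146.94
Social Security (OASDI): $2052.50 × 0.065 = $133.41
Paid family leave insurance: $2052.50 × 0.0065 = $13.34
SDI: only $130647.61 − $130063.81 = $583.80 of this check is subject → $583.80 × 0.01 = $5.84
Life insurance premium: $176.21
Vision insurance premium: $170.42
Total deductions = $32.06 + $174.46 + $369.38 + $146.94 + $133.41 + $13.34 + $5.84 + $176.21 + $170.42 = $1222.06
Net pay = $2052.50 − $1222.06 = $830.44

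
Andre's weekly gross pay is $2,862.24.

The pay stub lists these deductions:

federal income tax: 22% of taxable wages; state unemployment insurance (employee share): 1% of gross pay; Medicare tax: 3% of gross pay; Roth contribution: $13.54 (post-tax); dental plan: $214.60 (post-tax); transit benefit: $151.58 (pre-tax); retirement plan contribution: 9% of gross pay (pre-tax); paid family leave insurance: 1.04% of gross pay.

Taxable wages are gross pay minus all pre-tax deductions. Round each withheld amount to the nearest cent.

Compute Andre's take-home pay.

Retirement plan contribution: $2,862.24 × 0.09 = $257.60
Transit benefit: $151.58
Pre-tax total = $257.60 + $151.58 = $409.18
Taxable wages = $2,862.24 − $409.18 = $2,453.06
Federal income tax: $2,453.06 × 0.22 = $539.67
Paid family leave insurance: $2,862.24 × 0.0104 = $29.77
State unemployment insurance (employee share): $2,862.24 × 0.01 = $28.62
Medicare tax: $2,862.24 × 0.03 = $85.87
Roth contribution: $13.54
Dental plan: $214.60
Total deductions = $257.60 + $151.58 + $539.67 + $29.77 + $28.62 + $85.87 + $13.54 + $214.60 = $1,321.25
Net pay = $2,862.24 − $1,321.25 = $1,540.99

$1,540.99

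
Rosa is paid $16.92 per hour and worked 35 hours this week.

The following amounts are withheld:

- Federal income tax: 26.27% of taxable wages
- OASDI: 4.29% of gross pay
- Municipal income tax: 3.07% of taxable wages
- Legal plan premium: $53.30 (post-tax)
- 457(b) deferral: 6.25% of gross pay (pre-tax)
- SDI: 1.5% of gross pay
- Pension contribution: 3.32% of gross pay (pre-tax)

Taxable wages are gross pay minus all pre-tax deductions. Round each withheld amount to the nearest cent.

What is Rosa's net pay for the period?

$290.82

Gross pay: 35 × $16.92 = $592.20
Pension contribution: $592.20 × 0.0332 = $19.66
457(b) deferral: $592.20 × 0.0625 = $37.01
Pre-tax total = $19.66 + $37.01 = $56.67
Taxable wages = $592.20 − $56.67 = $535.53
Federal income tax: $535.53 × 0.2627 = $140.68
Municipal income tax: $535.53 × 0.0307 = $16.44
OASDI: $592.20 × 0.0429 = $25.41
SDI: $592.20 × 0.015 = $8.88
Legal plan premium: $53.30
Total deductions = $19.66 + $37.01 + $140.68 + $16.44 + $25.41 + $8.88 + $53.30 = $301.38
Net pay = $592.20 − $301.38 = $290.82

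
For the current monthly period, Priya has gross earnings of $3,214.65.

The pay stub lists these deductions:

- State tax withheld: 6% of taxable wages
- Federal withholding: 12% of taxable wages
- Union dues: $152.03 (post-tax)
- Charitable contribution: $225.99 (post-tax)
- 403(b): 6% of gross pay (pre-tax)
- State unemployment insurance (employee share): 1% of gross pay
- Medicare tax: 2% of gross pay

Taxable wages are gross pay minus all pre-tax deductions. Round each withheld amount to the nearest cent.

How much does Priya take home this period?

$2,003.39

403(b): $3,214.65 × 0.06 = $192.88
Taxable wages = $3,214.65 − $192.88 = $3,021.77
State tax withheld: $3,021.77 × 0.06 = $181.31
Federal withholding: $3,021.77 × 0.12 = $362.61
Medicare tax: $3,214.65 × 0.02 = $64.29
State unemployment insurance (employee share): $3,214.65 × 0.01 = $32.15
Charitable contribution: $225.99
Union dues: $152.03
Total deductions = $192.88 + $181.31 + $362.61 + $64.29 + $32.15 + $225.99 + $152.03 = $1,211.26
Net pay = $3,214.65 − $1,211.26 = $2,003.39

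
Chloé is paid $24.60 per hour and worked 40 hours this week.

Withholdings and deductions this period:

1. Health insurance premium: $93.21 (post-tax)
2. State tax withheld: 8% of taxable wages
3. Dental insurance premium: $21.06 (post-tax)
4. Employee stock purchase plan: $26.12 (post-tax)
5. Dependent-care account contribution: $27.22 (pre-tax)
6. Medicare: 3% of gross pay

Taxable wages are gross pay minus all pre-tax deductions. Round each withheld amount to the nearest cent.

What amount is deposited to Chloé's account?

Gross pay: 40 × $24.60 = $984.00
Dependent-care account contribution: $27.22
Taxable wages = $984.00 − $27.22 = $956.78
State tax withheld: $956.78 × 0.08 = $76.54
Medicare: $984.00 × 0.03 = $29.52
Health insurance premium: $93.21
Dental insurance premium: $21.06
Employee stock purchase plan: $26.12
Total deductions = $27.22 + $76.54 + $29.52 + $93.21 + $21.06 + $26.12 = $273.67
Net pay = $984.00 − $273.67 = $710.33

$710.33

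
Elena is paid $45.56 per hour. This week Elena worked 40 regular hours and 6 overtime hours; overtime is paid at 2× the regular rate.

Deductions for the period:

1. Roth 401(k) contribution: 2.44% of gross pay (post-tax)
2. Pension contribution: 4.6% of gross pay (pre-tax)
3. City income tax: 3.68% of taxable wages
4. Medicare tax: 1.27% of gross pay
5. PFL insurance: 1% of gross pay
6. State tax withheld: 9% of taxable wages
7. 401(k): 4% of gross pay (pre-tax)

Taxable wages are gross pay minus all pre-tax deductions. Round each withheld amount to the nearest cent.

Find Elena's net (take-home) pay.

$1,779.22

Regular pay: 40 × $45.56 = $1,822.40
Overtime pay: 6 × $45.56 × 2 = $546.72
Gross pay = $1,822.40 + $546.72 = $2,369.12
Pension contribution: $2,369.12 × 0.046 = $108.98
401(k): $2,369.12 × 0.04 = $94.76
Pre-tax total = $108.98 + $94.76 = $203.74
Taxable wages = $2,369.12 − $203.74 = $2,165.38
State tax withheld: $2,165.38 × 0.09 = $194.88
City income tax: $2,165.38 × 0.0368 = $79.69
PFL insurance: $2,369.12 × 0.01 = $23.69
Medicare tax: $2,369.12 × 0.0127 = $30.09
Roth 401(k) contribution: $2,369.12 × 0.0244 = $57.81
Total deductions = $108.98 + $94.76 + $194.88 + $79.69 + $23.69 + $30.09 + $57.81 = $589.90
Net pay = $2,369.12 − $589.90 = $1,779.22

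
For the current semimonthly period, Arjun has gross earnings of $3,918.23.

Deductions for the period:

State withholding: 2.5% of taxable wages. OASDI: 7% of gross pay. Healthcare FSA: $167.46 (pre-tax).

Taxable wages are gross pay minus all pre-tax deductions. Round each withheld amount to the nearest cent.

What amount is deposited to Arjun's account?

Healthcare FSA: $167.46
Taxable wages = $3,918.23 − $167.46 = $3,750.77
State withholding: $3,750.77 × 0.025 = $93.77
OASDI: $3,918.23 × 0.07 = $274.28
Total deductions = $167.46 + $93.77 + $274.28 = $535.51
Net pay = $3,918.23 − $535.51 = $3,382.72

$3,382.72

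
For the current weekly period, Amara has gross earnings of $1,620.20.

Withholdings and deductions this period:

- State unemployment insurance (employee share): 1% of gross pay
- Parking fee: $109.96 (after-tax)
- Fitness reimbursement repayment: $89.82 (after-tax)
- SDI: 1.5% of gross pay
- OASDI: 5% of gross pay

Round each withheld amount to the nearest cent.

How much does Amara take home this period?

State unemployment insurance (employee share): $1,620.20 × 0.01 = $16.20
OASDI: $1,620.20 × 0.05 = $81.01
SDI: $1,620.20 × 0.015 = $24.30
Parking fee: $109.96
Fitness reimbursement repayment: $89.82
Total deductions = $16.20 + $81.01 + $24.30 + $109.96 + $89.82 = $321.29
Net pay = $1,620.20 − $321.29 = $1,298.91

$1,298.91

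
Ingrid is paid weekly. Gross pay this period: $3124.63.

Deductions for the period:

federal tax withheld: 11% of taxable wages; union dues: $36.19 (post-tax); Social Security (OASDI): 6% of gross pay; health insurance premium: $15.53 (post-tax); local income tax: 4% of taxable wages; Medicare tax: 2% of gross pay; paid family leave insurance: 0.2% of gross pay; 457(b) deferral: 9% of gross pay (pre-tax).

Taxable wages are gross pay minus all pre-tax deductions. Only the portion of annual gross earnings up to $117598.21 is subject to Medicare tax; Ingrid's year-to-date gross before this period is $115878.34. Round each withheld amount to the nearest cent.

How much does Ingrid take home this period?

457(b) deferral: $3124.63 × 0.09 = $281.22
Taxable wages = $3124.63 − $281.22 = $2843.41
Federal tax withheld: $2843.41 × 0.11 = $312.78
Local income tax: $2843.41 × 0.04 = $113.74
Social Security (OASDI): $3124.63 × 0.06 = $187.48
Paid family leave insurance: $3124.63 × 0.002 = $6.25
Medicare tax: only $117598.21 − $115878.34 = $1719.87 of this check is subject → $1719.87 × 0.02 = $34.40
Health insurance premium: $15.53
Union dues: $36.19
Total deductions = $281.22 + $312.78 + $113.74 + $187.48 + $6.25 + $34.40 + $15.53 + $36.19 = $987.59
Net pay = $3124.63 − $987.59 = $2137.04

$2137.04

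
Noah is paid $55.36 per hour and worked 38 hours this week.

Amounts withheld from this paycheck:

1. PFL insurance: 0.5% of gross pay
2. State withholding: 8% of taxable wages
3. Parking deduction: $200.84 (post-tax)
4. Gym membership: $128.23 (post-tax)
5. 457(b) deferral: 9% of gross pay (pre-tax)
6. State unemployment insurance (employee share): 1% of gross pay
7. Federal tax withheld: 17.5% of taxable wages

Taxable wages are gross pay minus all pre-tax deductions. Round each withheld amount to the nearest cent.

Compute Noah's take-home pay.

Gross pay: 38 × $55.36 = $2,103.68
457(b) deferral: $2,103.68 × 0.09 = $189.33
Taxable wages = $2,103.68 − $189.33 = $1,914.35
Federal tax withheld: $1,914.35 × 0.175 = $335.01
State withholding: $1,914.35 × 0.08 = $153.15
PFL insurance: $2,103.68 × 0.005 = $10.52
State unemployment insurance (employee share): $2,103.68 × 0.01 = $21.04
Parking deduction: $200.84
Gym membership: $128.23
Total deductions = $189.33 + $335.01 + $153.15 + $10.52 + $21.04 + $200.84 + $128.23 = $1,038.12
Net pay = $2,103.68 − $1,038.12 = $1,065.56

$1,065.56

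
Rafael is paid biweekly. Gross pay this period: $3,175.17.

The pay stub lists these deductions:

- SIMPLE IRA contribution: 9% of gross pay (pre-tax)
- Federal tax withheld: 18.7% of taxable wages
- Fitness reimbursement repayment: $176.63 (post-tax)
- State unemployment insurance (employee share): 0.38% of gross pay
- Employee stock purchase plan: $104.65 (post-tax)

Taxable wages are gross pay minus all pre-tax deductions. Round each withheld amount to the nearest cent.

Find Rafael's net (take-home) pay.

SIMPLE IRA contribution: $3,175.17 × 0.09 = $285.77
Taxable wages = $3,175.17 − $285.77 = $2,889.40
Federal tax withheld: $2,889.40 × 0.187 = $540.32
State unemployment insurance (employee share): $3,175.17 × 0.0038 = $12.07
Employee stock purchase plan: $104.65
Fitness reimbursement repayment: $176.63
Total deductions = $285.77 + $540.32 + $12.07 + $104.65 + $176.63 = $1,119.44
Net pay = $3,175.17 − $1,119.44 = $2,055.73

$2,055.73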